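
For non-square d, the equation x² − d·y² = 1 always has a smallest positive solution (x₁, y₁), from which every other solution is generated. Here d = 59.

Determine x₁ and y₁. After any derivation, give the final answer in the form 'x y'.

530 69

d=59: √d = [7; 1,2,7,2,1,14] (ℓ=6, even), read p_5/q_5
step 0: (7, 1)  from 7·(1,0) + (0,1)
step 1: (8, 1)  from 1·(7,1) + (1,0)
step 2: (23, 3)  from 2·(8,1) + (7,1)
step 3: (169, 22)  from 7·(23,3) + (8,1)
step 4: (361, 47)  from 2·(169,22) + (23,3)
step 5: (530, 69)  from 1·(361,47) + (169,22)
(x₁, y₁) = (530, 69);  530² − 59·69² = 1 ✓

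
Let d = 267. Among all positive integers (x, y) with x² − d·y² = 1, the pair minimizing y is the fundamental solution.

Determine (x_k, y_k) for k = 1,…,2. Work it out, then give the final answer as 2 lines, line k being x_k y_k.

2402 147
11539207 706188

d=267: √d = [16; 2,1,15,1,2,32] (ℓ=6, even), read p_5/q_5
k=0  a_k=16  p_k/q_k = 16/1
…
k=4  a_k=1  p_k/q_k = 817/50
k=5  a_k=2  p_k/q_k = 2402/147
→ (2402, 147).  Check: 2402²=5769604, 267·147²=5769603, difference 1.
n=2: (2402,147)∘(2402,147) = (2402·2402+267·147·147, 2402·147+147·2402) = (11539207,706188)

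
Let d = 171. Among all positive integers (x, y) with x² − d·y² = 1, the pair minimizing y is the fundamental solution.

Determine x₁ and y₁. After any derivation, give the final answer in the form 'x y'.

170 13

√171 = [13; 13,26, …], period ℓ=2 (even) → k=1
k=0  a_k=13  p_k/q_k = 13/1
k=1  a_k=13  p_k/q_k = 170/13
fundamental: x₁=170, y₁=13  (since 28900 − 171·169 = 1)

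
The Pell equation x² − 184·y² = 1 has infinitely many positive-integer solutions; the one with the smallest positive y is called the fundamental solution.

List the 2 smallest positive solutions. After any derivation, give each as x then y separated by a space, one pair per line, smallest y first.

24335 1794
1184384449 87313980

[13; 1,1,3,2,1,2,1,2,3,1,1,26] for √184; ℓ=12 ⇒ convergent index 11
i=0: a=13 ⇒ p=13, q=1
i=1: a=1 ⇒ p=14, q=1
i=2: a=1 ⇒ p=27, q=2
…
i=4: a=2 ⇒ p=217, q=16
…
i=8: a=2 ⇒ p=3147, q=232
…
i=10: a=1 ⇒ p=13741, q=1013
i=11: a=1 ⇒ p=24335, q=1794
fundamental: x₁=24335, y₁=1794  (since 592192225 − 184·3218436 = 1)
k=2:  x_2 = 24335·24335+184·1794·1794 = 1184384449,  y_2 = 24335·1794+1794·24335 = 87313980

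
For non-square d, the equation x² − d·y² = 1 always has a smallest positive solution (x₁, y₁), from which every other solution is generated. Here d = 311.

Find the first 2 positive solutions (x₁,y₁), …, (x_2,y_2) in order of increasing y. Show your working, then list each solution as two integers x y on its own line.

[17; 1,1,1,2,1,…,1,1,34] for √311; ℓ=16 ⇒ convergent index 15
a_0=17:  p_0=17·1+0=17,  q_0=17·0+1=1
a_1=1:  p_1=1·17+1=18,  q_1=1·1+0=1
a_2=1:  p_2=1·18+17=35,  q_2=1·1+1=2
a_3=1:  p_3=1·35+18=53,  q_3=1·2+1=3
…
a_5=1:  p_5=1·141+53=194,  q_5=1·8+3=11
a_6=6:  p_6=6·194+141=1305,  q_6=6·11+8=74
a_7=3:  p_7=3·1305+194=4109,  q_7=3·74+11=233
a_8=17:  p_8=17·4109+1305=71158,  q_8=17·233+74=4035
a_9=3:  p_9=3·71158+4109=217583,  q_9=3·4035+233=12338
a_10=6:  p_10=6·217583+71158=1376656,  q_10=6·12338+4035=78063
a_11=1:  p_11=1·1376656+217583=1594239,  q_11=1·78063+12338=90401
a_12=2:  p_12=2·1594239+1376656=4565134,  q_12=2·90401+78063=258865
a_13=1:  p_13=1·4565134+1594239=6159373,  q_13=1·258865+90401=349266
a_14=1:  p_14=1·6159373+4565134=10724507,  q_14=1·349266+258865=608131
a_15=1:  p_15=1·10724507+6159373=16883880,  q_15=1·608131+349266=957397
fundamental: x₁=16883880, y₁=957397  (since 285065403854400 − 311·916609015609 = 1)
n=2: (16883880,957397)∘(16883880,957397) = (16883880·16883880+311·957397·957397, 16883880·957397+957397·16883880) = (570130807708799,32329152120720)

16883880 957397
570130807708799 32329152120720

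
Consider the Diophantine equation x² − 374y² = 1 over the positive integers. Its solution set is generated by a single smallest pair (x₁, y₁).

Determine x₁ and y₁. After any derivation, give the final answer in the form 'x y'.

√374 → a₀=19, period (2,1,18,1,2,38); ℓ=6 even so k=5
k=0  a_k=19  p_k/q_k = 19/1
k=1  a_k=2  p_k/q_k = 39/2
k=2  a_k=1  p_k/q_k = 58/3
…
k=4  a_k=1  p_k/q_k = 1141/59
k=5  a_k=2  p_k/q_k = 3365/174
→ (3365, 174).  Check: 3365²=11323225, 374·174²=11323224, difference 1.

3365 174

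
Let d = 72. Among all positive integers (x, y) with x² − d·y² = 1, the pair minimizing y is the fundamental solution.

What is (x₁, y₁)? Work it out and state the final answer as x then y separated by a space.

√72 → a₀=8, period (2,16); ℓ=2 even so k=1
k=0  a_k=8  p_k/q_k = 8/1
k=1  a_k=2  p_k/q_k = 17/2
→ (17, 2).  Check: 17²=289, 72·2²=288, difference 1.

17 2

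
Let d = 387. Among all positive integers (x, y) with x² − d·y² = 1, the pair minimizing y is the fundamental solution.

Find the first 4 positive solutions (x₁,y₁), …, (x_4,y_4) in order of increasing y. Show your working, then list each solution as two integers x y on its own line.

3482 177
24248647 1232628
168867574226 8584021215
1175993762661217 59779122508632

√387 → a₀=19, period (1,2,19,2,1,38); ℓ=6 even so k=5
i=0: a=19 ⇒ p=19, q=1
i=1: a=1 ⇒ p=20, q=1
…
i=3: a=19 ⇒ p=1141, q=58
i=4: a=2 ⇒ p=2341, q=119
i=5: a=1 ⇒ p=3482, q=177
→ (3482, 177).  Check: 3482²=12124324, 387·177²=12124323, difference 1.
k=2:  x_2 = 3482·3482+387·177·177 = 24248647,  y_2 = 3482·177+177·3482 = 1232628
k=3:  x_3 = 3482·24248647+387·177·1232628 = 168867574226,  y_3 = 3482·1232628+177·24248647 = 8584021215
k=4:  x_4 = 3482·168867574226+387·177·8584021215 = 1175993762661217,  y_4 = 3482·8584021215+177·168867574226 = 59779122508632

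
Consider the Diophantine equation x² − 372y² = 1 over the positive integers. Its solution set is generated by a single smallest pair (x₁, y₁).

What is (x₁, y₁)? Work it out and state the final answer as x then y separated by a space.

√372 = [19; 3,2,12,2,3,38, …], period ℓ=6 (even) → k=5
a_0=19:  p_0=19·1+0=19,  q_0=19·0+1=1
…
a_4=2:  p_4=2·1678+135=3491,  q_4=2·87+7=181
a_5=3:  p_5=3·3491+1678=12151,  q_5=3·181+87=630
fundamental: x₁=12151, y₁=630  (since 147646801 − 372·396900 = 1)

12151 630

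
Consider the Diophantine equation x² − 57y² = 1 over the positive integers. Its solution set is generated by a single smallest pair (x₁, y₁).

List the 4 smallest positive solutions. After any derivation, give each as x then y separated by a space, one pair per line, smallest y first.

151 20
45601 6040
13771351 1824060
4158902401 550860080

√57 → a₀=7, period (1,1,4,1,1,14); ℓ=6 even so k=5
i=0: a=7 ⇒ p=7, q=1
…
i=4: a=1 ⇒ p=83, q=11
i=5: a=1 ⇒ p=151, q=20
→ (151, 20).  Check: 151²=22801, 57·20²=22800, difference 1.
(x_2, y_2) = (151·151 + 57·20·20, 151·20 + 20·151) = (45601, 6040)
(x_3, y_3) = (151·45601 + 57·20·6040, 151·6040 + 20·45601) = (13771351, 1824060)
(x_4, y_4) = (151·13771351 + 57·20·1824060, 151·1824060 + 20·13771351) = (4158902401, 550860080)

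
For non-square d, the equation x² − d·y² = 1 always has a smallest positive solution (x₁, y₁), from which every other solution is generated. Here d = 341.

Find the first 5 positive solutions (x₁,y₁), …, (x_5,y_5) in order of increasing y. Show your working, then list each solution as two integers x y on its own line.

d=341: √d = [18; 2,6,1,8,2,…,6,2,36] (ℓ=14, even), read p_13/q_13
step 0: (18, 1)  from 18·(1,0) + (0,1)
…
step 3: (277, 15)  from 1·(240,13) + (37,2)
…
step 5: (5189, 281)  from 2·(2456,133) + (277,15)
step 6: (7645, 414)  from 1·(5189,281) + (2456,133)
…
step 11: (718667, 38918)  from 1·(641940,34763) + (76727,4155)
step 12: (4953942, 268271)  from 6·(718667,38918) + (641940,34763)
step 13: (10626551, 575460)  from 2·(4953942,268271) + (718667,38918)
(x₁, y₁) = (10626551, 575460);  10626551² − 341·575460² = 1 ✓
n=2: (10626551,575460)∘(10626551,575460) = (10626551·10626551+341·575460·575460, 10626551·575460+575460·10626551) = (225847172311201,12230310076920)
n=3: (225847172311201,12230310076920)∘(10626551,575460) = (10626551·225847172311201+341·575460·12230310076920, 10626551·12230310076920+575460·225847172311201) = (4799952989541519968951,259932027556408030380)
n=4: (4799952989541519968951,259932027556408030380)∘(10626551,575460) = (10626551·4799952989541519968951+341·575460·259932027556408030380, 10626551·259932027556408030380+575460·4799952989541519968951) = (102013890481930631287980124801,5524361894723138392975161840)
n=5: (102013890481930631287980124801,5524361894723138392975161840)∘(10626551,575460) = (10626551·102013890481930631287980124801+341·575460·5524361894723138392975161840, 10626551·5524361894723138392975161840+575460·102013890481930631287980124801) = (2168111619829296063734843424848413751,117409826833463862093989641643997300)

10626551 575460
225847172311201 12230310076920
4799952989541519968951 259932027556408030380
102013890481930631287980124801 5524361894723138392975161840
2168111619829296063734843424848413751 117409826833463862093989641643997300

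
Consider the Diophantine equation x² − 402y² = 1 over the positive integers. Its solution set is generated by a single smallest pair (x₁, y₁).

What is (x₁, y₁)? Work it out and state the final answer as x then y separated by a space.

401 20

[20; 20,40] for √402; ℓ=2 ⇒ convergent index 1
a_0=20:  p_0=20·1+0=20,  q_0=20·0+1=1
a_1=20:  p_1=20·20+1=401,  q_1=20·1+0=20
→ (401, 20).  Check: 401²=160801, 402·20²=160800, difference 1.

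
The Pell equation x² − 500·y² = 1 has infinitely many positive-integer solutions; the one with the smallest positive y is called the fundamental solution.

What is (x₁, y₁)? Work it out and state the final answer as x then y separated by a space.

d=500: √d = [22; 2,1,3,2,1,…,1,2,44] (ℓ=14, even), read p_13/q_13
a_0=22:  p_0=22·1+0=22,  q_0=22·0+1=1
…
a_2=1:  p_2=1·45+22=67,  q_2=1·2+1=3
…
a_7=10:  p_7=10·1364+805=14445,  q_7=10·61+36=646
a_8=1:  p_8=1·14445+1364=15809,  q_8=1·646+61=707
…
a_11=3:  p_11=3·76317+30254=259205,  q_11=3·3413+1353=11592
a_12=1:  p_12=1·259205+76317=335522,  q_12=1·11592+3413=15005
a_13=2:  p_13=2·335522+259205=930249,  q_13=2·15005+11592=41602
fundamental: x₁=930249, y₁=41602  (since 865363202001 − 500·1730726404 = 1)

930249 41602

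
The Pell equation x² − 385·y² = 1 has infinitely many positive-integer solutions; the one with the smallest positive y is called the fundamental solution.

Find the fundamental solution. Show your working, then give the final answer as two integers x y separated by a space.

d=385: √d = [19; 1,1,1,1,1,…,1,1,38] (ℓ=16, even), read p_15/q_15
a_0=19:  p_0=19·1+0=19,  q_0=19·0+1=1
a_1=1:  p_1=1·19+1=20,  q_1=1·1+0=1
a_2=1:  p_2=1·20+19=39,  q_2=1·1+1=2
…
a_5=1:  p_5=1·98+59=157,  q_5=1·5+3=8
a_6=3:  p_6=3·157+98=569,  q_6=3·8+5=29
a_7=1:  p_7=1·569+157=726,  q_7=1·29+8=37
a_8=2:  p_8=2·726+569=2021,  q_8=2·37+29=103
a_9=1:  p_9=1·2021+726=2747,  q_9=1·103+37=140
a_10=3:  p_10=3·2747+2021=10262,  q_10=3·140+103=523
a_11=1:  p_11=1·10262+2747=13009,  q_11=1·523+140=663
a_12=1:  p_12=1·13009+10262=23271,  q_12=1·663+523=1186
a_13=1:  p_13=1·23271+13009=36280,  q_13=1·1186+663=1849
a_14=1:  p_14=1·36280+23271=59551,  q_14=1·1849+1186=3035
a_15=1:  p_15=1·59551+36280=95831,  q_15=1·3035+1849=4884
fundamental: x₁=95831, y₁=4884  (since 9183580561 − 385·23853456 = 1)

95831 4884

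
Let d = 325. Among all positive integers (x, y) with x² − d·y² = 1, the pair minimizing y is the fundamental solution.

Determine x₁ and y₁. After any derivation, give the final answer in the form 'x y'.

√325 → a₀=18, period (36); ℓ=1 odd so k=1
a_0=18:  p_0=18·1+0=18,  q_0=18·0+1=1
a_1=36:  p_1=36·18+1=649,  q_1=36·1+0=36
(x₁, y₁) = (649, 36);  649² − 325·36² = 1 ✓

649 36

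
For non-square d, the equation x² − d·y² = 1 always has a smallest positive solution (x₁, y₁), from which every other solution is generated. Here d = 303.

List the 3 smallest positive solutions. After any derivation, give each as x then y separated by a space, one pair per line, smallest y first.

[17; 2,2,5,2,2,34] for √303; ℓ=6 ⇒ convergent index 5
step 0: (17, 1)  from 17·(1,0) + (0,1)
step 1: (35, 2)  from 2·(17,1) + (1,0)
…
step 4: (1027, 59)  from 2·(470,27) + (87,5)
step 5: (2524, 145)  from 2·(1027,59) + (470,27)
fundamental: x₁=2524, y₁=145  (since 6370576 − 303·21025 = 1)
n=2: (2524,145)∘(2524,145) = (2524·2524+303·145·145, 2524·145+145·2524) = (12741151,731960)
n=3: (12741151,731960)∘(2524,145) = (2524·12741151+303·145·731960, 2524·731960+145·12741151) = (64317327724,3694933935)

2524 145
12741151 731960
64317327724 3694933935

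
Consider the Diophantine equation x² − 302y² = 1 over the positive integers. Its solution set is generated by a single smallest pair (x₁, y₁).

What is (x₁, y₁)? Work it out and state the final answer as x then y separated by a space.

[17; 2,1,1,1,4,…,1,2,34] for √302; ℓ=16 ⇒ convergent index 15
step 0: (17, 1)  from 17·(1,0) + (0,1)
…
step 4: (139, 8)  from 1·(87,5) + (52,3)
…
step 7: (2068, 119)  from 1·(1425,82) + (643,37)
…
step 11: (467281, 26889)  from 4·(107675,6196) + (36581,2105)
step 12: (574956, 33085)  from 1·(467281,26889) + (107675,6196)
…
step 14: (1617193, 93059)  from 1·(1042237,59974) + (574956,33085)
step 15: (4276623, 246092)  from 2·(1617193,93059) + (1042237,59974)
→ (4276623, 246092).  Check: 4276623²=18289504284129, 302·246092²=18289504284128, difference 1.

4276623 246092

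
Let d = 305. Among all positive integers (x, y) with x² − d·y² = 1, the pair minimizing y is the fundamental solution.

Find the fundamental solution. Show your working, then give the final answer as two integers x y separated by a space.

489 28

√305 → a₀=17, period (2,6,2,34); ℓ=4 even so k=3
k=0  a_k=17  p_k/q_k = 17/1
k=1  a_k=2  p_k/q_k = 35/2
k=2  a_k=6  p_k/q_k = 227/13
k=3  a_k=2  p_k/q_k = 489/28
fundamental: x₁=489, y₁=28  (since 239121 − 305·784 = 1)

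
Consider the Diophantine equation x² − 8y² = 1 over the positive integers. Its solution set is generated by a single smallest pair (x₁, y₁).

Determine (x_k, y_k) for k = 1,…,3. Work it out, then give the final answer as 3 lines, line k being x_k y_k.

3 1
17 6
99 35

[2; 1,4] for √8; ℓ=2 ⇒ convergent index 1
i=0: a=2 ⇒ p=2, q=1
i=1: a=1 ⇒ p=3, q=1
(x₁, y₁) = (3, 1);  3² − 8·1² = 1 ✓
(3+1√8)^2 = 17 + 6√8
(3+1√8)^3 = 99 + 35√8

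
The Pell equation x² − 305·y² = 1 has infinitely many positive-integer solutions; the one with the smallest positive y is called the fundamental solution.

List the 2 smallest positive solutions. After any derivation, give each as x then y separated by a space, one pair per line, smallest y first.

489 28
478241 27384

[17; 2,6,2,34] for √305; ℓ=4 ⇒ convergent index 3
i=0: a=17 ⇒ p=17, q=1
…
i=2: a=6 ⇒ p=227, q=13
i=3: a=2 ⇒ p=489, q=28
(x₁, y₁) = (489, 28);  489² − 305·28² = 1 ✓
k=2:  x_2 = 489·489+305·28·28 = 478241,  y_2 = 489·28+28·489 = 27384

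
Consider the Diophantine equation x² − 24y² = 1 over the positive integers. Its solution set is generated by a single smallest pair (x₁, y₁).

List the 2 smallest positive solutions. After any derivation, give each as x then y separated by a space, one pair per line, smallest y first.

5 1
49 10

d=24: √d = [4; 1,8] (ℓ=2, even), read p_1/q_1
a_0=4:  p_0=4·1+0=4,  q_0=4·0+1=1
a_1=1:  p_1=1·4+1=5,  q_1=1·1+0=1
(x₁, y₁) = (5, 1);  5² − 24·1² = 1 ✓
(x_2, y_2) = (5·5 + 24·1·1, 5·1 + 1·5) = (49, 10)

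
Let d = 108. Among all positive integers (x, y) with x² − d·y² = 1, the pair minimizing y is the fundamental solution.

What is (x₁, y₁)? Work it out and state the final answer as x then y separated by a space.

1351 130

[10; 2,1,1,4,1,1,2,20] for √108; ℓ=8 ⇒ convergent index 7
a_0=10:  p_0=10·1+0=10,  q_0=10·0+1=1
a_1=2:  p_1=2·10+1=21,  q_1=2·1+0=2
…
a_3=1:  p_3=1·31+21=52,  q_3=1·3+2=5
…
a_5=1:  p_5=1·239+52=291,  q_5=1·23+5=28
a_6=1:  p_6=1·291+239=530,  q_6=1·28+23=51
a_7=2:  p_7=2·530+291=1351,  q_7=2·51+28=130
→ (1351, 130).  Check: 1351²=1825201, 108·130²=1825200, difference 1.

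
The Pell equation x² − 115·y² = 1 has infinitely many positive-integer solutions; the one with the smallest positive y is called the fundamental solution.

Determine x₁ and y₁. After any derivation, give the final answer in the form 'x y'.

1126 105

√115 → a₀=10, period (1,2,1,1,1,1,1,2,1,20); ℓ=10 even so k=9
a_0=10:  p_0=10·1+0=10,  q_0=10·0+1=1
…
a_3=1:  p_3=1·32+11=43,  q_3=1·3+1=4
…
a_6=1:  p_6=1·118+75=193,  q_6=1·11+7=18
a_7=1:  p_7=1·193+118=311,  q_7=1·18+11=29
a_8=2:  p_8=2·311+193=815,  q_8=2·29+18=76
a_9=1:  p_9=1·815+311=1126,  q_9=1·76+29=105
→ (1126, 105).  Check: 1126²=1267876, 115·105²=1267875, difference 1.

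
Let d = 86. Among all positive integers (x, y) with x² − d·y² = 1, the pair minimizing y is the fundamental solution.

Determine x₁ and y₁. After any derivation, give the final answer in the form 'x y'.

√86 = [9; 3,1,1,1,8,1,1,1,3,18, …], period ℓ=10 (even) → k=9
k=0  a_k=9  p_k/q_k = 9/1
k=1  a_k=3  p_k/q_k = 28/3
k=2  a_k=1  p_k/q_k = 37/4
…
k=4  a_k=1  p_k/q_k = 102/11
k=5  a_k=8  p_k/q_k = 881/95
k=6  a_k=1  p_k/q_k = 983/106
…
k=8  a_k=1  p_k/q_k = 2847/307
k=9  a_k=3  p_k/q_k = 10405/1122
fundamental: x₁=10405, y₁=1122  (since 108264025 − 86·1258884 = 1)

10405 1122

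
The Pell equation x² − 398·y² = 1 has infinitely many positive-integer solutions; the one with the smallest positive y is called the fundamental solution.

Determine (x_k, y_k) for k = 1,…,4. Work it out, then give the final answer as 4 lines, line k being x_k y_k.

399 20
318401 15960
254083599 12736060
202758393601 10163359920

√398 → a₀=19, period (1,18,1,38); ℓ=4 even so k=3
k=0  a_k=19  p_k/q_k = 19/1
…
k=2  a_k=18  p_k/q_k = 379/19
k=3  a_k=1  p_k/q_k = 399/20
fundamental: x₁=399, y₁=20  (since 159201 − 398·400 = 1)
n=2: (399,20)∘(399,20) = (399·399+398·20·20, 399·20+20·399) = (318401,15960)
n=3: (318401,15960)∘(399,20) = (399·318401+398·20·15960, 399·15960+20·318401) = (254083599,12736060)
n=4: (254083599,12736060)∘(399,20) = (399·254083599+398·20·12736060, 399·12736060+20·254083599) = (202758393601,10163359920)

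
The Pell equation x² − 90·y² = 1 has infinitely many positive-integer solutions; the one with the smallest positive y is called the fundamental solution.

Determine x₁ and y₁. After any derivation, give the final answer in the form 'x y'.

19 2

d=90: √d = [9; 2,18] (ℓ=2, even), read p_1/q_1
step 0: (9, 1)  from 9·(1,0) + (0,1)
step 1: (19, 2)  from 2·(9,1) + (1,0)
fundamental: x₁=19, y₁=2  (since 361 − 90·4 = 1)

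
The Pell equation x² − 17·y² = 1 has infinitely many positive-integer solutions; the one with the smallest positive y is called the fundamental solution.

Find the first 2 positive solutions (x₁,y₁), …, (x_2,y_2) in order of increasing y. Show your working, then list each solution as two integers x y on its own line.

33 8
2177 528

[4; 8] for √17; ℓ=1 ⇒ convergent index 1
step 0: (4, 1)  from 4·(1,0) + (0,1)
step 1: (33, 8)  from 8·(4,1) + (1,0)
fundamental: x₁=33, y₁=8  (since 1089 − 17·64 = 1)
n=2: (33,8)∘(33,8) = (33·33+17·8·8, 33·8+8·33) = (2177,528)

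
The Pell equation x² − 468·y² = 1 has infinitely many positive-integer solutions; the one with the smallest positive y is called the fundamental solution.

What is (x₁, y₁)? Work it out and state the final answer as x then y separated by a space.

[21; 1,1,1,2,1,1,1,42] for √468; ℓ=8 ⇒ convergent index 7
k=0  a_k=21  p_k/q_k = 21/1
k=1  a_k=1  p_k/q_k = 22/1
…
k=4  a_k=2  p_k/q_k = 173/8
k=5  a_k=1  p_k/q_k = 238/11
k=6  a_k=1  p_k/q_k = 411/19
k=7  a_k=1  p_k/q_k = 649/30
(x₁, y₁) = (649, 30);  649² − 468·30² = 1 ✓

649 30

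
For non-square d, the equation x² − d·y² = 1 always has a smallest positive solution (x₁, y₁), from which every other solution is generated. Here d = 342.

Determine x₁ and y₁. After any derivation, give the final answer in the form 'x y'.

37 2

√342 → a₀=18, period (2,36); ℓ=2 even so k=1
k=0  a_k=18  p_k/q_k = 18/1
k=1  a_k=2  p_k/q_k = 37/2
(x₁, y₁) = (37, 2);  37² − 342·2² = 1 ✓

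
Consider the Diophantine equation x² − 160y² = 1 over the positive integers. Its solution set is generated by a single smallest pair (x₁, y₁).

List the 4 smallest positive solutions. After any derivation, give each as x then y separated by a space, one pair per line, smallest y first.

√160 = [12; 1,1,1,5,1,1,1,24, …], period ℓ=8 (even) → k=7
k=0  a_k=12  p_k/q_k = 12/1
…
k=2  a_k=1  p_k/q_k = 25/2
…
k=6  a_k=1  p_k/q_k = 468/37
k=7  a_k=1  p_k/q_k = 721/57
fundamental: x₁=721, y₁=57  (since 519841 − 160·3249 = 1)
k=2:  x_2 = 721·721+160·57·57 = 1039681,  y_2 = 721·57+57·721 = 82194
k=3:  x_3 = 721·1039681+160·57·82194 = 1499219281,  y_3 = 721·82194+57·1039681 = 118523691
k=4:  x_4 = 721·1499219281+160·57·118523691 = 2161873163521,  y_4 = 721·118523691+57·1499219281 = 170911080228

721 57
1039681 82194
1499219281 118523691
2161873163521 170911080228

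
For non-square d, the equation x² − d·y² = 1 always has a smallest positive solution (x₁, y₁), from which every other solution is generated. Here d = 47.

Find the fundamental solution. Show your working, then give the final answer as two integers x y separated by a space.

48 7

√47 → a₀=6, period (1,5,1,12); ℓ=4 even so k=3
a_0=6:  p_0=6·1+0=6,  q_0=6·0+1=1
…
a_2=5:  p_2=5·7+6=41,  q_2=5·1+1=6
a_3=1:  p_3=1·41+7=48,  q_3=1·6+1=7
(x₁, y₁) = (48, 7);  48² − 47·7² = 1 ✓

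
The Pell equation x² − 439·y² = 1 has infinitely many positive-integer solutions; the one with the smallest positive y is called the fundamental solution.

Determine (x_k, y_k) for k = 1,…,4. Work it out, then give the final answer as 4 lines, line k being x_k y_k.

d=439: √d = [20; 1,19,1,40] (ℓ=4, even), read p_3/q_3
k=0  a_k=20  p_k/q_k = 20/1
…
k=2  a_k=19  p_k/q_k = 419/20
k=3  a_k=1  p_k/q_k = 440/21
→ (440, 21).  Check: 440²=193600, 439·21²=193599, difference 1.
n=2: (440,21)∘(440,21) = (440·440+439·21·21, 440·21+21·440) = (387199,18480)
n=3: (387199,18480)∘(440,21) = (440·387199+439·21·18480, 440·18480+21·387199) = (340734680,16262379)
n=4: (340734680,16262379)∘(440,21) = (440·340734680+439·21·16262379, 440·16262379+21·340734680) = (299846131201,14310875040)

440 21
387199 18480
340734680 16262379
299846131201 14310875040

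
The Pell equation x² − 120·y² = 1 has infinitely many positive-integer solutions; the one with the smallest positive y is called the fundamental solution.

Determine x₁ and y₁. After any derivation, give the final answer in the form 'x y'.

√120 → a₀=10, period (1,20); ℓ=2 even so k=1
step 0: (10, 1)  from 10·(1,0) + (0,1)
step 1: (11, 1)  from 1·(10,1) + (1,0)
→ (11, 1).  Check: 11²=121, 120·1²=120, difference 1.

11 1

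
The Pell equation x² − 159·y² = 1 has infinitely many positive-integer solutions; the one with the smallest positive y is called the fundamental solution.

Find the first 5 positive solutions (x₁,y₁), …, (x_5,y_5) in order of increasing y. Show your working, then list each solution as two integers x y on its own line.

1324 105
3505951 278040
9283756924 736249815
24583384828801 1949589232080
65096793742908124 5162511550298025

d=159: √d = [12; 1,1,1,1,3,1,1,1,1,24] (ℓ=10, even), read p_9/q_9
k=0  a_k=12  p_k/q_k = 12/1
…
k=4  a_k=1  p_k/q_k = 63/5
k=5  a_k=3  p_k/q_k = 227/18
…
k=8  a_k=1  p_k/q_k = 807/64
k=9  a_k=1  p_k/q_k = 1324/105
(x₁, y₁) = (1324, 105);  1324² − 159·105² = 1 ✓
(x_2, y_2) = (1324·1324 + 159·105·105, 1324·105 + 105·1324) = (3505951, 278040)
(x_3, y_3) = (1324·3505951 + 159·105·278040, 1324·278040 + 105·3505951) = (9283756924, 736249815)
(x_4, y_4) = (1324·9283756924 + 159·105·736249815, 1324·736249815 + 105·9283756924) = (24583384828801, 1949589232080)
(x_5, y_5) = (1324·24583384828801 + 159·105·1949589232080, 1324·1949589232080 + 105·24583384828801) = (65096793742908124, 5162511550298025)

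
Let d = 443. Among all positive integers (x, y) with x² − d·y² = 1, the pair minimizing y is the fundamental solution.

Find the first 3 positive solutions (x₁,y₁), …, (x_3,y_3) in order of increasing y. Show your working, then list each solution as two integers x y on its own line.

√443 = [21; 21,42, …], period ℓ=2 (even) → k=1
a_0=21:  p_0=21·1+0=21,  q_0=21·0+1=1
a_1=21:  p_1=21·21+1=442,  q_1=21·1+0=21
fundamental: x₁=442, y₁=21  (since 195364 − 443·441 = 1)
k=2:  x_2 = 442·442+443·21·21 = 390727,  y_2 = 442·21+21·442 = 18564
k=3:  x_3 = 442·390727+443·21·18564 = 345402226,  y_3 = 442·18564+21·390727 = 16410555

442 21
390727 18564
345402226 16410555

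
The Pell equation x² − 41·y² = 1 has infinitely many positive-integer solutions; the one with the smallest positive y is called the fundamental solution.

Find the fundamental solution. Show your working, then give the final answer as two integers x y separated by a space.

2049 320

√41 → a₀=6, period (2,2,12); ℓ=3 odd so k=5
a_0=6:  p_0=6·1+0=6,  q_0=6·0+1=1
a_1=2:  p_1=2·6+1=13,  q_1=2·1+0=2
a_2=2:  p_2=2·13+6=32,  q_2=2·2+1=5
a_3=12:  p_3=12·32+13=397,  q_3=12·5+2=62
a_4=2:  p_4=2·397+32=826,  q_4=2·62+5=129
a_5=2:  p_5=2·826+397=2049,  q_5=2·129+62=320
→ (2049, 320).  Check: 2049²=4198401, 41·320²=4198400, difference 1.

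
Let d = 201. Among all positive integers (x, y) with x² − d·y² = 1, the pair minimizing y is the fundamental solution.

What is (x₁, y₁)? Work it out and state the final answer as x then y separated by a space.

√201 → a₀=14, period (5,1,1,1,2,…,1,5,28); ℓ=14 even so k=13
i=0: a=14 ⇒ p=14, q=1
…
i=2: a=1 ⇒ p=85, q=6
i=3: a=1 ⇒ p=156, q=11
…
i=7: a=8 ⇒ p=7670, q=541
i=8: a=1 ⇒ p=8549, q=603
i=9: a=2 ⇒ p=24768, q=1747
i=10: a=1 ⇒ p=33317, q=2350
…
i=12: a=1 ⇒ p=91402, q=6447
i=13: a=5 ⇒ p=515095, q=36332
(x₁, y₁) = (515095, 36332);  515095² − 201·36332² = 1 ✓

515095 36332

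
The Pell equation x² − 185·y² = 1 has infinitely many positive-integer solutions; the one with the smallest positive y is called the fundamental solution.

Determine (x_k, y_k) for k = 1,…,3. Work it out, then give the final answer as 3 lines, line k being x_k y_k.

d=185: √d = [13; 1,1,1,1,26] (ℓ=5, odd), read p_9/q_9
a_0=13:  p_0=13·1+0=13,  q_0=13·0+1=1
…
a_2=1:  p_2=1·14+13=27,  q_2=1·1+1=2
a_3=1:  p_3=1·27+14=41,  q_3=1·2+1=3
a_4=1:  p_4=1·41+27=68,  q_4=1·3+2=5
a_5=26:  p_5=26·68+41=1809,  q_5=26·5+3=133
a_6=1:  p_6=1·1809+68=1877,  q_6=1·133+5=138
…
a_8=1:  p_8=1·3686+1877=5563,  q_8=1·271+138=409
a_9=1:  p_9=1·5563+3686=9249,  q_9=1·409+271=680
→ (9249, 680).  Check: 9249²=85544001, 185·680²=85544000, difference 1.
n=2: (9249,680)∘(9249,680) = (9249·9249+185·680·680, 9249·680+680·9249) = (171088001,12578640)
n=3: (171088001,12578640)∘(9249,680) = (9249·171088001+185·680·12578640, 9249·12578640+680·171088001) = (3164785833249,232679682040)

9249 680
171088001 12578640
3164785833249 232679682040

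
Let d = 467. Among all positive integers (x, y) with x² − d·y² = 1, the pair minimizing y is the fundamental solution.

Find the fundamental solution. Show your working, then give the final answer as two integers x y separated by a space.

1625626 75225

√467 = [21; 1,1,1,1,3,…,1,1,42, …], period ℓ=14 (even) → k=13
a_0=21:  p_0=21·1+0=21,  q_0=21·0+1=1
a_1=1:  p_1=1·21+1=22,  q_1=1·1+0=1
…
a_4=1:  p_4=1·65+43=108,  q_4=1·3+2=5
a_5=3:  p_5=3·108+65=389,  q_5=3·5+3=18
a_6=3:  p_6=3·389+108=1275,  q_6=3·18+5=59
…
a_12=1:  p_12=1·633697+358232=991929,  q_12=1·29324+16577=45901
a_13=1:  p_13=1·991929+633697=1625626,  q_13=1·45901+29324=75225
fundamental: x₁=1625626, y₁=75225  (since 2642659891876 − 467·5658800625 = 1)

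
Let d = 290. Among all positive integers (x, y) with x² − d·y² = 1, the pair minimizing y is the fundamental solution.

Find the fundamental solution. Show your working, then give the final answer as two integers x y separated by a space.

d=290: √d = [17; 34] (ℓ=1, odd), read p_1/q_1
k=0  a_k=17  p_k/q_k = 17/1
k=1  a_k=34  p_k/q_k = 579/34
→ (579, 34).  Check: 579²=335241, 290·34²=335240, difference 1.

579 34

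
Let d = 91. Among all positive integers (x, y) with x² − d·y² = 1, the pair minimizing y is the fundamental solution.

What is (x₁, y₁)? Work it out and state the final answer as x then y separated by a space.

√91 → a₀=9, period (1,1,5,1,5,1,1,18); ℓ=8 even so k=7
step 0: (9, 1)  from 9·(1,0) + (0,1)
…
step 5: (725, 76)  from 5·(124,13) + (105,11)
step 6: (849, 89)  from 1·(725,76) + (124,13)
step 7: (1574, 165)  from 1·(849,89) + (725,76)
(x₁, y₁) = (1574, 165);  1574² − 91·165² = 1 ✓

1574 165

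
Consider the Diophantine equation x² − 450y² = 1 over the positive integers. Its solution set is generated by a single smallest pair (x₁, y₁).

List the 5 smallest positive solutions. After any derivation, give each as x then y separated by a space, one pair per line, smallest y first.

19601 924
768398401 36222648
30122754096401 1420000245972
1180872205318713601 55666849606371696
46292552162781456490001 2182251836848982980620

d=450: √d = [21; 4,1,2,4,2,1,4,42] (ℓ=8, even), read p_7/q_7
a_0=21:  p_0=21·1+0=21,  q_0=21·0+1=1
a_1=4:  p_1=4·21+1=85,  q_1=4·1+0=4
a_2=1:  p_2=1·85+21=106,  q_2=1·4+1=5
a_3=2:  p_3=2·106+85=297,  q_3=2·5+4=14
a_4=4:  p_4=4·297+106=1294,  q_4=4·14+5=61
a_5=2:  p_5=2·1294+297=2885,  q_5=2·61+14=136
a_6=1:  p_6=1·2885+1294=4179,  q_6=1·136+61=197
a_7=4:  p_7=4·4179+2885=19601,  q_7=4·197+136=924
fundamental: x₁=19601, y₁=924  (since 384199201 − 450·853776 = 1)
k=2:  x_2 = 19601·19601+450·924·924 = 768398401,  y_2 = 19601·924+924·19601 = 36222648
k=3:  x_3 = 19601·768398401+450·924·36222648 = 30122754096401,  y_3 = 19601·36222648+924·768398401 = 1420000245972
k=4:  x_4 = 19601·30122754096401+450·924·1420000245972 = 1180872205318713601,  y_4 = 19601·1420000245972+924·30122754096401 = 55666849606371696
k=5:  x_5 = 19601·1180872205318713601+450·924·55666849606371696 = 46292552162781456490001,  y_5 = 19601·55666849606371696+924·1180872205318713601 = 2182251836848982980620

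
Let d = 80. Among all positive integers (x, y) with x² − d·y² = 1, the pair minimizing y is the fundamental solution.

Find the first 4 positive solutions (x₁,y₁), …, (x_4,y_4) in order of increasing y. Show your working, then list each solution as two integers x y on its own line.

9 1
161 18
2889 323
51841 5796

√80 = [8; 1,16, …], period ℓ=2 (even) → k=1
a_0=8:  p_0=8·1+0=8,  q_0=8·0+1=1
a_1=1:  p_1=1·8+1=9,  q_1=1·1+0=1
(x₁, y₁) = (9, 1);  9² − 80·1² = 1 ✓
k=2:  x_2 = 9·9+80·1·1 = 161,  y_2 = 9·1+1·9 = 18
k=3:  x_3 = 9·161+80·1·18 = 2889,  y_3 = 9·18+1·161 = 323
k=4:  x_4 = 9·2889+80·1·323 = 51841,  y_4 = 9·323+1·2889 = 5796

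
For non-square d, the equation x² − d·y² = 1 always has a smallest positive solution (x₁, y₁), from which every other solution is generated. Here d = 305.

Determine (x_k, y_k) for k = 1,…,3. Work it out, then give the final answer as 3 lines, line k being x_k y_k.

√305 → a₀=17, period (2,6,2,34); ℓ=4 even so k=3
a_0=17:  p_0=17·1+0=17,  q_0=17·0+1=1
a_1=2:  p_1=2·17+1=35,  q_1=2·1+0=2
a_2=6:  p_2=6·35+17=227,  q_2=6·2+1=13
a_3=2:  p_3=2·227+35=489,  q_3=2·13+2=28
(x₁, y₁) = (489, 28);  489² − 305·28² = 1 ✓
(489+28√305)^2 = 478241 + 27384√305
(489+28√305)^3 = 467719209 + 26781524√305

489 28
478241 27384
467719209 26781524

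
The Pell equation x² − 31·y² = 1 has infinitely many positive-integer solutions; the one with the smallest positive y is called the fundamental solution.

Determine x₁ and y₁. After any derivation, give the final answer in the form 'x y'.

[5; 1,1,3,5,3,1,1,10] for √31; ℓ=8 ⇒ convergent index 7
step 0: (5, 1)  from 5·(1,0) + (0,1)
…
step 5: (657, 118)  from 3·(206,37) + (39,7)
step 6: (863, 155)  from 1·(657,118) + (206,37)
step 7: (1520, 273)  from 1·(863,155) + (657,118)
→ (1520, 273).  Check: 1520²=2310400, 31·273²=2310399, difference 1.

1520 273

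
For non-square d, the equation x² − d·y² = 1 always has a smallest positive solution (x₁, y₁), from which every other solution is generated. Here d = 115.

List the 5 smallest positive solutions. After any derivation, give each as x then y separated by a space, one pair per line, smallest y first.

1126 105
2535751 236460
5710510126 532507815
12860066268001 1199207362920
28960863525028126 2700614448788025

√115 → a₀=10, period (1,2,1,1,1,1,1,2,1,20); ℓ=10 even so k=9
step 0: (10, 1)  from 10·(1,0) + (0,1)
step 1: (11, 1)  from 1·(10,1) + (1,0)
step 2: (32, 3)  from 2·(11,1) + (10,1)
…
step 5: (118, 11)  from 1·(75,7) + (43,4)
step 6: (193, 18)  from 1·(118,11) + (75,7)
…
step 8: (815, 76)  from 2·(311,29) + (193,18)
step 9: (1126, 105)  from 1·(815,76) + (311,29)
fundamental: x₁=1126, y₁=105  (since 1267876 − 115·11025 = 1)
k=2:  x_2 = 1126·1126+115·105·105 = 2535751,  y_2 = 1126·105+105·1126 = 236460
k=3:  x_3 = 1126·2535751+115·105·236460 = 5710510126,  y_3 = 1126·236460+105·2535751 = 532507815
k=4:  x_4 = 1126·5710510126+115·105·532507815 = 12860066268001,  y_4 = 1126·532507815+105·5710510126 = 1199207362920
k=5:  x_5 = 1126·12860066268001+115·105·1199207362920 = 28960863525028126,  y_5 = 1126·1199207362920+105·12860066268001 = 2700614448788025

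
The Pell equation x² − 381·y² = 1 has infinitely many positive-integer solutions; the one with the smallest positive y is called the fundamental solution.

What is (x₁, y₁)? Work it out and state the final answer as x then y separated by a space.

1015 52

√381 → a₀=19, period (1,1,12,1,1,38); ℓ=6 even so k=5
i=0: a=19 ⇒ p=19, q=1
i=1: a=1 ⇒ p=20, q=1
…
i=4: a=1 ⇒ p=527, q=27
i=5: a=1 ⇒ p=1015, q=52
(x₁, y₁) = (1015, 52);  1015² − 381·52² = 1 ✓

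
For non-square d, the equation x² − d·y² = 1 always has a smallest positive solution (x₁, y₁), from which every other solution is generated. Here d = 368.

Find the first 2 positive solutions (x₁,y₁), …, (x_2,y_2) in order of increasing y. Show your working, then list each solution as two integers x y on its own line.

d=368: √d = [19; 5,2,5,38] (ℓ=4, even), read p_3/q_3
k=0  a_k=19  p_k/q_k = 19/1
…
k=2  a_k=2  p_k/q_k = 211/11
k=3  a_k=5  p_k/q_k = 1151/60
(x₁, y₁) = (1151, 60);  1151² − 368·60² = 1 ✓
(1151+60√368)^2 = 2649601 + 138120√368

1151 60
2649601 138120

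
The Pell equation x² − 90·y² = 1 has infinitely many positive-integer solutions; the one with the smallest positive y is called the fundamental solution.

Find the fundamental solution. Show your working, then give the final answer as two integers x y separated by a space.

19 2

√90 → a₀=9, period (2,18); ℓ=2 even so k=1
step 0: (9, 1)  from 9·(1,0) + (0,1)
step 1: (19, 2)  from 2·(9,1) + (1,0)
fundamental: x₁=19, y₁=2  (since 361 − 90·4 = 1)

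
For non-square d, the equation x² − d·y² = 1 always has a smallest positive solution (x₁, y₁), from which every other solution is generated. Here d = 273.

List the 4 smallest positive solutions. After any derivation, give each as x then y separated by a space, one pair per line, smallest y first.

727 44
1057057 63976
1536960151 93021060
2234739002497 135252557264

d=273: √d = [16; 1,1,10,1,1,32] (ℓ=6, even), read p_5/q_5
step 0: (16, 1)  from 16·(1,0) + (0,1)
step 1: (17, 1)  from 1·(16,1) + (1,0)
step 2: (33, 2)  from 1·(17,1) + (16,1)
step 3: (347, 21)  from 10·(33,2) + (17,1)
step 4: (380, 23)  from 1·(347,21) + (33,2)
step 5: (727, 44)  from 1·(380,23) + (347,21)
fundamental: x₁=727, y₁=44  (since 528529 − 273·1936 = 1)
(727+44√273)^2 = 1057057 + 63976√273
(727+44√273)^3 = 1536960151 + 93021060√273
(727+44√273)^4 = 2234739002497 + 135252557264√273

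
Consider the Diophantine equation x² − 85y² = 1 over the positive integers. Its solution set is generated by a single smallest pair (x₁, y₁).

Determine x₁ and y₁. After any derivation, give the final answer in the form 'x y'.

285769 30996

[9; 4,1,1,4,18] for √85; ℓ=5 ⇒ convergent index 9
i=0: a=9 ⇒ p=9, q=1
…
i=3: a=1 ⇒ p=83, q=9
i=4: a=4 ⇒ p=378, q=41
i=5: a=18 ⇒ p=6887, q=747
i=6: a=4 ⇒ p=27926, q=3029
…
i=8: a=1 ⇒ p=62739, q=6805
i=9: a=4 ⇒ p=285769, q=30996
(x₁, y₁) = (285769, 30996);  285769² − 85·30996² = 1 ✓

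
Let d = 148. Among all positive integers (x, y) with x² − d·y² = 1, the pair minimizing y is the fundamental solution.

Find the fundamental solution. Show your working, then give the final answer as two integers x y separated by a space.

73 6

[12; 6,24] for √148; ℓ=2 ⇒ convergent index 1
step 0: (12, 1)  from 12·(1,0) + (0,1)
step 1: (73, 6)  from 6·(12,1) + (1,0)
(x₁, y₁) = (73, 6);  73² − 148·6² = 1 ✓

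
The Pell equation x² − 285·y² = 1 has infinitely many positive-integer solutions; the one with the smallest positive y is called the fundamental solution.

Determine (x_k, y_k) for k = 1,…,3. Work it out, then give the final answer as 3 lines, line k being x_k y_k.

d=285: √d = [16; 1,7,2,7,1,32] (ℓ=6, even), read p_5/q_5
i=0: a=16 ⇒ p=16, q=1
…
i=2: a=7 ⇒ p=135, q=8
…
i=4: a=7 ⇒ p=2144, q=127
i=5: a=1 ⇒ p=2431, q=144
(x₁, y₁) = (2431, 144);  2431² − 285·144² = 1 ✓
(2431+144√285)^2 = 11819521 + 700128√285
(2431+144√285)^3 = 57466508671 + 3404022192√285

2431 144
11819521 700128
57466508671 3404022192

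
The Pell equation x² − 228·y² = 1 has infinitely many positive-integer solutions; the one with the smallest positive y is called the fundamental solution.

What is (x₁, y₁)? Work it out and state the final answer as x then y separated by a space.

151 10

√228 → a₀=15, period (10,30); ℓ=2 even so k=1
i=0: a=15 ⇒ p=15, q=1
i=1: a=10 ⇒ p=151, q=10
→ (151, 10).  Check: 151²=22801, 228·10²=22800, difference 1.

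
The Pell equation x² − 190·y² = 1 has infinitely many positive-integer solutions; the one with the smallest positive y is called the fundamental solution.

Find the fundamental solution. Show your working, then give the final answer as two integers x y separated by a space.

√190 → a₀=13, period (1,3,1,1,1,…,3,1,26); ℓ=14 even so k=13
i=0: a=13 ⇒ p=13, q=1
i=1: a=1 ⇒ p=14, q=1
…
i=5: a=1 ⇒ p=193, q=14
…
i=7: a=2 ⇒ p=1213, q=88
…
i=9: a=1 ⇒ p=4149, q=301
i=10: a=1 ⇒ p=7085, q=514
…
i=12: a=3 ⇒ p=40787, q=2959
i=13: a=1 ⇒ p=52021, q=3774
(x₁, y₁) = (52021, 3774);  52021² − 190·3774² = 1 ✓

52021 3774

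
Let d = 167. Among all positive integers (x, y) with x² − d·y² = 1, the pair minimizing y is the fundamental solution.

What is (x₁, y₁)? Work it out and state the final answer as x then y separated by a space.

√167 = [12; 1,11,1,24, …], period ℓ=4 (even) → k=3
i=0: a=12 ⇒ p=12, q=1
i=1: a=1 ⇒ p=13, q=1
i=2: a=11 ⇒ p=155, q=12
i=3: a=1 ⇒ p=168, q=13
→ (168, 13).  Check: 168²=28224, 167·13²=28223, difference 1.

168 13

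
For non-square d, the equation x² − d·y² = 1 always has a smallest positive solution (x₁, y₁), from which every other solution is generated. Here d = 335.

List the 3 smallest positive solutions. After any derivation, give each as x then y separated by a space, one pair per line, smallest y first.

d=335: √d = [18; 3,3,3,36] (ℓ=4, even), read p_3/q_3
a_0=18:  p_0=18·1+0=18,  q_0=18·0+1=1
a_1=3:  p_1=3·18+1=55,  q_1=3·1+0=3
a_2=3:  p_2=3·55+18=183,  q_2=3·3+1=10
a_3=3:  p_3=3·183+55=604,  q_3=3·10+3=33
(x₁, y₁) = (604, 33);  604² − 335·33² = 1 ✓
(x_2, y_2) = (604·604 + 335·33·33, 604·33 + 33·604) = (729631, 39864)
(x_3, y_3) = (604·729631 + 335·33·39864, 604·39864 + 33·729631) = (881393644, 48155679)

604 33
729631 39864
881393644 48155679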